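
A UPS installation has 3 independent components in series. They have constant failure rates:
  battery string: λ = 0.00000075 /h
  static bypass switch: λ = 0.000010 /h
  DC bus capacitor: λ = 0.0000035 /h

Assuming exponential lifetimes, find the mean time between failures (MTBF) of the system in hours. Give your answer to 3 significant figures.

Series of exponential components: λ_sys = Σ λ_i
λ_sys = 0.00000075 + 0.000010 + 0.0000035 = 1.4250e-05 /h
MTBF = 1 / λ_sys = 70200 h

70200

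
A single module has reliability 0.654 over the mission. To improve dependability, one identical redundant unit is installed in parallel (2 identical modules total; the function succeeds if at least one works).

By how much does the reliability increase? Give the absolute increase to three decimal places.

R_before = 0.654
R_after = 1 − (1 − 0.654)^2 = 0.880
ΔR = 0.880 − 0.654 = 0.226

0.226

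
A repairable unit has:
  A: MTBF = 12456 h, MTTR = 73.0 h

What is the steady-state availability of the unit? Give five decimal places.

A(A) = MTBF/(MTBF+MTTR) = 12456/(12456+73.0) = 0.99417

0.99417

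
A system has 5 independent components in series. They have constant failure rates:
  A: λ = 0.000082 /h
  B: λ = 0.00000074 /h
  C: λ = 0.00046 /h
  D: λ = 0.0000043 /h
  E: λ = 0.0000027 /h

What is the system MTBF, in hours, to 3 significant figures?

1820

Series of exponential components: λ_sys = Σ λ_i
λ_sys = 0.000082 + 0.00000074 + 0.00046 + 0.0000043 + 0.0000027 = 5.4974e-04 /h
MTBF = 1 / λ_sys = 1820 h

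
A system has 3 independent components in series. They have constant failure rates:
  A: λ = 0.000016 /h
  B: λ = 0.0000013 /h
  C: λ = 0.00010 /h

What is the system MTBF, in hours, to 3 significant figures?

8530

Series of exponential components: λ_sys = Σ λ_i
λ_sys = 0.000016 + 0.0000013 + 0.00010 = 1.1730e-04 /h
MTBF = 1 / λ_sys = 8530 h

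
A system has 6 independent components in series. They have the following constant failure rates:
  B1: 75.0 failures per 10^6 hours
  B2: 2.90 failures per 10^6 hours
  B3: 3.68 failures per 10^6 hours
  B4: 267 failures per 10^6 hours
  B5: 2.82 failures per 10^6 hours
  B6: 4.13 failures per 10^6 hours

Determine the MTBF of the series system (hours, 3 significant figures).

2810

Series of exponential components: λ_sys = Σ λ_i
λ_sys = 0.0000750 + 0.00000290 + 0.00000368 + 0.000267 + 0.00000282 + 0.00000413 = 3.5553e-04 /h
MTBF = 1 / λ_sys = 2810 h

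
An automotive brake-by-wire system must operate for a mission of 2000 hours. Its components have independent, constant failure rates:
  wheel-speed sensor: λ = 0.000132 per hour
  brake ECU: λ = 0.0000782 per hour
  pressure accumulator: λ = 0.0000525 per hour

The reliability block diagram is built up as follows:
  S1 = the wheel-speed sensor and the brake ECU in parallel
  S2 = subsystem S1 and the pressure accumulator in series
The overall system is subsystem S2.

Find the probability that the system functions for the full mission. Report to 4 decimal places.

0.8701

R(wheel-speed sensor) = exp(−0.000132 × 2000) = 0.767974
R(brake ECU) = exp(−0.0000782 × 2000) = 0.855217
R(pressure accumulator) = exp(−0.0000525 × 2000) = 0.900325
Parallel (wheel-speed sensor and brake ECU): 1 − (1 − 0.767974)(1 − 0.855217) = 0.966407
Series ([0.966407] and pressure accumulator): 0.966407 × 0.900325 = 0.8701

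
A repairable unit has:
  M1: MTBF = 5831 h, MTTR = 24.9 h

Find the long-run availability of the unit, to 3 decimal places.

0.996

A(M1) = MTBF/(MTBF+MTTR) = 5831/(5831+24.9) = 0.996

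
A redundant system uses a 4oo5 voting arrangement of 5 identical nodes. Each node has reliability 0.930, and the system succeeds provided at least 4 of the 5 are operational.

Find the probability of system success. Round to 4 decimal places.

0.9575

R = Σ_{i=4}^{5} C(5,i) p^i (1−p)^{5−i} with p = 0.930
C(5,4)·0.930^4·0.070^1 = 0.261818
C(5,5)·0.930^5·0.070^0 = 0.695688
Sum = 0.9575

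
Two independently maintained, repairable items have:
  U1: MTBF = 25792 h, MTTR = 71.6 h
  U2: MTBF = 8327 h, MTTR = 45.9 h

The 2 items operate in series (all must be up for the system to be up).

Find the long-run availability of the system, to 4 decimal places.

A(U1) = MTBF/(MTBF+MTTR) = 25792/(25792+71.6) = 0.997232
A(U2) = MTBF/(MTBF+MTTR) = 8327/(8327+45.9) = 0.994518
Series availability: 0.997232 × 0.994518 = 0.9918

0.9918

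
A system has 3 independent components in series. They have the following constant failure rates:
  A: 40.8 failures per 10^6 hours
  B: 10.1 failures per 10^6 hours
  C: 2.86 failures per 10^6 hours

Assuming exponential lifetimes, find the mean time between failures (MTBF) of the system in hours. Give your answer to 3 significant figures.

18600

Series of exponential components: λ_sys = Σ λ_i
λ_sys = 0.0000408 + 0.0000101 + 0.00000286 = 5.3760e-05 /h
MTBF = 1 / λ_sys = 18600 h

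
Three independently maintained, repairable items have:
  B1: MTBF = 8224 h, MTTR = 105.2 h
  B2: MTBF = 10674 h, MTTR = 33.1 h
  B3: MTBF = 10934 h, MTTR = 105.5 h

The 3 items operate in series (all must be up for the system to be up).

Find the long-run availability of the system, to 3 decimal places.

0.975

A(B1) = MTBF/(MTBF+MTTR) = 8224/(8224+105.2) = 0.987370
A(B2) = MTBF/(MTBF+MTTR) = 10674/(10674+33.1) = 0.996909
A(B3) = MTBF/(MTBF+MTTR) = 10934/(10934+105.5) = 0.990443
Series availability: 0.987370 × 0.996909 × 0.990443 = 0.975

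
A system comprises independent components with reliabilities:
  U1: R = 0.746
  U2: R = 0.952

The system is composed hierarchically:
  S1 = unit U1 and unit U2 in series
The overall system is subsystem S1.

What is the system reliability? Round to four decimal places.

0.7102

Series (U1 and U2): 0.746000 × 0.952000 = 0.7102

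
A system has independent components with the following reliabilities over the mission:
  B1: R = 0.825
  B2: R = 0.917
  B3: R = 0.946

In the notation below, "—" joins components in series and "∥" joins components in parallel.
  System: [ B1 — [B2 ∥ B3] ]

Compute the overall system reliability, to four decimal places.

0.8213

Parallel (B2 and B3): 1 − (1 − 0.917000)(1 − 0.946000) = 0.995518
Series (B1 and [0.995518]): 0.825000 × 0.995518 = 0.8213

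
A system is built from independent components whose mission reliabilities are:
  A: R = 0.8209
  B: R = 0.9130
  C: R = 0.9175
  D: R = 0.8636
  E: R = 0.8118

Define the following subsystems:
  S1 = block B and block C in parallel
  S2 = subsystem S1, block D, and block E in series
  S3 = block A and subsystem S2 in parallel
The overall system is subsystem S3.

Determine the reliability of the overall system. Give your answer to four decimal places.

Parallel (B and C): 1 − (1 − 0.913000)(1 − 0.917500) = 0.992823
Series ([0.992823], D, and E): 0.992823 × 0.863600 × 0.811800 = 0.696039
Parallel (A and [0.696039]): 1 − (1 − 0.820900)(1 − 0.696039) = 0.9456

0.9456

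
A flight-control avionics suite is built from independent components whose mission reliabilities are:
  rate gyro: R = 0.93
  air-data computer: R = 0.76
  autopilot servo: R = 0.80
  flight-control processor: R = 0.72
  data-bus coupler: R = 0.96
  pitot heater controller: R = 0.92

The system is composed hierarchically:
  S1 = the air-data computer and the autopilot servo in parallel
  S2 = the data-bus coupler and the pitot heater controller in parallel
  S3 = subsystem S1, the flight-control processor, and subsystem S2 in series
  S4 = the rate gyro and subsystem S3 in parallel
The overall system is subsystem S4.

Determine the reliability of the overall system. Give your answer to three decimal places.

0.978

Parallel (air-data computer and autopilot servo): 1 − (1 − 0.76000)(1 − 0.80000) = 0.95200
Parallel (data-bus coupler and pitot heater controller): 1 − (1 − 0.96000)(1 − 0.92000) = 0.99680
Series ([0.95200], flight-control processor, and [0.99680]): 0.95200 × 0.72000 × 0.99680 = 0.68325
Parallel (rate gyro and [0.68325]): 1 − (1 − 0.93000)(1 − 0.68325) = 0.978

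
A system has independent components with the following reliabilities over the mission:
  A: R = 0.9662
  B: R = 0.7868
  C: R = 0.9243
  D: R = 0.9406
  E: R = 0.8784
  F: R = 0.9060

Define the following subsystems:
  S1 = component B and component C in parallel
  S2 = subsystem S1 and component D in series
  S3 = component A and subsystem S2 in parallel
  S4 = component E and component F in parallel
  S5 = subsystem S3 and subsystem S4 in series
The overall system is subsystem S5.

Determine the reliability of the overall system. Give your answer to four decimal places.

Parallel (B and C): 1 − (1 − 0.786800)(1 − 0.924300) = 0.983861
Series ([0.983861] and D): 0.983861 × 0.940600 = 0.925420
Parallel (A and [0.925420]): 1 − (1 − 0.966200)(1 − 0.925420) = 0.997479
Parallel (E and F): 1 − (1 − 0.878400)(1 − 0.906000) = 0.988570
Series ([0.997479] and [0.988570]): 0.997479 × 0.988570 = 0.9861

0.9861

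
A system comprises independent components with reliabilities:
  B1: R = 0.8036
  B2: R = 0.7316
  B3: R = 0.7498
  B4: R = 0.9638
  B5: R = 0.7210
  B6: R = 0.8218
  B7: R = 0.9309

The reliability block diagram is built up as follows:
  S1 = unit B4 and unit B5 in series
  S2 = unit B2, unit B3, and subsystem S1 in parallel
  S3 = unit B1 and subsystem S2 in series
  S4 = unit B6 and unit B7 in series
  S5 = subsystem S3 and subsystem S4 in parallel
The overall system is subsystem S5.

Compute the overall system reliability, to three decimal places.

0.950

Series (B4 and B5): 0.96380 × 0.72100 = 0.69490
Parallel (B2, B3, and [0.69490]): 1 − (1 − 0.73160)(1 − 0.74980)(1 − 0.69490) = 0.97951
Series (B1 and [0.97951]): 0.80360 × 0.97951 = 0.78713
Series (B6 and B7): 0.82180 × 0.93090 = 0.76501
Parallel ([0.78713] and [0.76501]): 1 − (1 − 0.78713)(1 − 0.76501) = 0.950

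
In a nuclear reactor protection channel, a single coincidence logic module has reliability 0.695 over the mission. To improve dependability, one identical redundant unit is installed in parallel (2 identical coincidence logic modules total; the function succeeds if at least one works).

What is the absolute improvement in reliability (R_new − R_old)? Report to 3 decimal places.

0.212

R_before = 0.695
R_after = 1 − (1 − 0.695)^2 = 0.907
ΔR = 0.907 − 0.695 = 0.212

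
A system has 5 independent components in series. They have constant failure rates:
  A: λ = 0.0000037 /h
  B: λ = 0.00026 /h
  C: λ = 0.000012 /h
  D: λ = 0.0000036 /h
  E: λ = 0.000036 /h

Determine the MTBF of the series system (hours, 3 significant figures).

Series of exponential components: λ_sys = Σ λ_i
λ_sys = 0.0000037 + 0.00026 + 0.000012 + 0.0000036 + 0.000036 = 3.1530e-04 /h
MTBF = 1 / λ_sys = 3170 h

3170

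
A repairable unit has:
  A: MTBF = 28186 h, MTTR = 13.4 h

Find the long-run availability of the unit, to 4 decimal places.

0.9995

A(A) = MTBF/(MTBF+MTTR) = 28186/(28186+13.4) = 0.9995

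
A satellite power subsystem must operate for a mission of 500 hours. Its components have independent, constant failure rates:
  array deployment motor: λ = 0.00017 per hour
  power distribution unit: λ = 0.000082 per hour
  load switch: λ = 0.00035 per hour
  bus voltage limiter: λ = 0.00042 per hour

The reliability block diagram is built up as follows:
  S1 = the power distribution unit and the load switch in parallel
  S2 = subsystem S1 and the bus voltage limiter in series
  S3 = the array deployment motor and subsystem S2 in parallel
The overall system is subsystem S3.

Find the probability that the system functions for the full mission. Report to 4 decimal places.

R(array deployment motor) = exp(−0.00017 × 500) = 0.918512
R(power distribution unit) = exp(−0.000082 × 500) = 0.959829
R(load switch) = exp(−0.00035 × 500) = 0.839457
R(bus voltage limiter) = exp(−0.00042 × 500) = 0.810584
Parallel (power distribution unit and load switch): 1 − (1 − 0.959829)(1 − 0.839457) = 0.993551
Series ([0.993551] and bus voltage limiter): 0.993551 × 0.810584 = 0.805357
Parallel (array deployment motor and [0.805357]): 1 − (1 − 0.918512)(1 − 0.805357) = 0.9841

0.9841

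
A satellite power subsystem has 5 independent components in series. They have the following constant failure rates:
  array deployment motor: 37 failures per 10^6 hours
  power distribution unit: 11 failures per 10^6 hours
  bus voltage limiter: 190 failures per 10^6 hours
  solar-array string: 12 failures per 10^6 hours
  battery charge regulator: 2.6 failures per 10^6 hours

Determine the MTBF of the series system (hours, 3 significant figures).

3960

Series of exponential components: λ_sys = Σ λ_i
λ_sys = 0.000037 + 0.000011 + 0.00019 + 0.000012 + 0.0000026 = 2.5260e-04 /h
MTBF = 1 / λ_sys = 3960 h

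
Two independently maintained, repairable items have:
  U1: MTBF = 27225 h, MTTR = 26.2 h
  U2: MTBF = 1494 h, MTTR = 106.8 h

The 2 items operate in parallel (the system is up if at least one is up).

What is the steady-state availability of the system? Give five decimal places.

A(U1) = MTBF/(MTBF+MTTR) = 27225/(27225+26.2) = 0.999039
A(U2) = MTBF/(MTBF+MTTR) = 1494/(1494+106.8) = 0.933283
Parallel availability: 1 − (1 − 0.999039)(1 − 0.933283) = 0.99994

0.99994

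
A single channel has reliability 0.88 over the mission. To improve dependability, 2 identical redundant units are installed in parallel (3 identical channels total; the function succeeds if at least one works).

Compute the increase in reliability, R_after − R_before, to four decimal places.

R_before = 0.88
R_after = 1 − (1 − 0.88)^3 = 0.9983
ΔR = 0.9983 − 0.88 = 0.1183

0.1183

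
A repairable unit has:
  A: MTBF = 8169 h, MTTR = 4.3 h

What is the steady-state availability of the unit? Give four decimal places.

A(A) = MTBF/(MTBF+MTTR) = 8169/(8169+4.3) = 0.9995

0.9995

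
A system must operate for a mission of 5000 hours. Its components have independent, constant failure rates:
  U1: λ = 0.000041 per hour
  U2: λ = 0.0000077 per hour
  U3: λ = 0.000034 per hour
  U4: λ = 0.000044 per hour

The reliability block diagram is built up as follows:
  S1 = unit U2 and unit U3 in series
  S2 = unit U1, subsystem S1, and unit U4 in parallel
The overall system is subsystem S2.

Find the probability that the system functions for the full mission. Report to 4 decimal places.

0.9931

R(U1) = exp(−0.000041 × 5000) = 0.814647
R(U2) = exp(−0.0000077 × 5000) = 0.962232
R(U3) = exp(−0.000034 × 5000) = 0.843665
R(U4) = exp(−0.000044 × 5000) = 0.802519
Series (U2 and U3): 0.962232 × 0.843665 = 0.811801
Parallel (U1, [0.811801], and U4): 1 − (1 − 0.814647)(1 − 0.811801)(1 − 0.802519) = 0.9931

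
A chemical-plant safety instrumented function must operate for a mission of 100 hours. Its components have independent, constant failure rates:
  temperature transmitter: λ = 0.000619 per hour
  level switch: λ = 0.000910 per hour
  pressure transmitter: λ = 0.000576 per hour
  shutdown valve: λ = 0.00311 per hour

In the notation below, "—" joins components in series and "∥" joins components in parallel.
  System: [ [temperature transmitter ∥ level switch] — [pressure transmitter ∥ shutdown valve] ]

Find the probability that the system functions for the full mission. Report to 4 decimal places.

0.9799

R(temperature transmitter) = exp(−0.000619 × 100) = 0.939977
R(level switch) = exp(−0.000910 × 100) = 0.913018
R(pressure transmitter) = exp(−0.000576 × 100) = 0.944027
R(shutdown valve) = exp(−0.00311 × 100) = 0.732714
Parallel (temperature transmitter and level switch): 1 − (1 − 0.939977)(1 − 0.913018) = 0.994779
Parallel (pressure transmitter and shutdown valve): 1 − (1 − 0.944027)(1 − 0.732714) = 0.985039
Series ([0.994779] and [0.985039]): 0.994779 × 0.985039 = 0.9799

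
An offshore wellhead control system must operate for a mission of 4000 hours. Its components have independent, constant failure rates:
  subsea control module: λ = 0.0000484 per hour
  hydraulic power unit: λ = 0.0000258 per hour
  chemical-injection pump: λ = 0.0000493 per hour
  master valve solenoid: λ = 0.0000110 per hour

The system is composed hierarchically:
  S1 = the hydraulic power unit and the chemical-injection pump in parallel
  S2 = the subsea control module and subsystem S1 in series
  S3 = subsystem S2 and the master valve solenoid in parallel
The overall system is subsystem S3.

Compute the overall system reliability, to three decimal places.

R(subsea control module) = exp(−0.0000484 × 4000) = 0.82399
R(hydraulic power unit) = exp(−0.0000258 × 4000) = 0.90195
R(chemical-injection pump) = exp(−0.0000493 × 4000) = 0.82103
R(master valve solenoid) = exp(−0.0000110 × 4000) = 0.95695
Parallel (hydraulic power unit and chemical-injection pump): 1 − (1 − 0.90195)(1 − 0.82103) = 0.98245
Series (subsea control module and [0.98245]): 0.82399 × 0.98245 = 0.80953
Parallel ([0.80953] and master valve solenoid): 1 − (1 − 0.80953)(1 − 0.95695) = 0.992

0.992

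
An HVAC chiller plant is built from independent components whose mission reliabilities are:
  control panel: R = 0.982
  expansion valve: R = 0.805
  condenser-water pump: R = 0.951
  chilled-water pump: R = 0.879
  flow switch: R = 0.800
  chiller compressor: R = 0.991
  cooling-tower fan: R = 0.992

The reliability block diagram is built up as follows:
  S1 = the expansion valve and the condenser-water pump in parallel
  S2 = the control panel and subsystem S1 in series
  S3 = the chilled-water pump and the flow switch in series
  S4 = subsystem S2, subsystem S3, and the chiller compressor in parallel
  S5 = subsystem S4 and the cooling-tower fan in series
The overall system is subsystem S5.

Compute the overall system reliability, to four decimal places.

0.9919

Parallel (expansion valve and condenser-water pump): 1 − (1 − 0.805000)(1 − 0.951000) = 0.990445
Series (control panel and [0.990445]): 0.982000 × 0.990445 = 0.972617
Series (chilled-water pump and flow switch): 0.879000 × 0.800000 = 0.703200
Parallel ([0.972617], [0.703200], and chiller compressor): 1 − (1 − 0.972617)(1 − 0.703200)(1 − 0.991000) = 0.999927
Series ([0.999927] and cooling-tower fan): 0.999927 × 0.992000 = 0.9919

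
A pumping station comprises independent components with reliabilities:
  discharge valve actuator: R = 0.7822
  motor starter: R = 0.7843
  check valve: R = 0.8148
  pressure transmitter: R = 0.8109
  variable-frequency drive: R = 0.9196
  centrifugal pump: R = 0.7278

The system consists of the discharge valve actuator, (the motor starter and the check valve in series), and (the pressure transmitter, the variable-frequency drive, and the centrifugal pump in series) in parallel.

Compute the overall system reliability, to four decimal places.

0.9641

Series (motor starter and check valve): 0.784300 × 0.814800 = 0.639048
Series (pressure transmitter, variable-frequency drive, and centrifugal pump): 0.810900 × 0.919600 × 0.727800 = 0.542723
Parallel (discharge valve actuator, [0.639048], and [0.542723]): 1 − (1 − 0.782200)(1 − 0.639048)(1 − 0.542723) = 0.9641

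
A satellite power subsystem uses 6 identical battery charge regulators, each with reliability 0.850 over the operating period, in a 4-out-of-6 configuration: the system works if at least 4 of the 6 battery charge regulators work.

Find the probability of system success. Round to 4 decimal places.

0.9527

R = Σ_{i=4}^{6} C(6,i) p^i (1−p)^{6−i} with p = 0.850
C(6,4)·0.850^4·0.150^2 = 0.176177
C(6,5)·0.850^5·0.150^1 = 0.399335
C(6,6)·0.850^6·0.150^0 = 0.377150
Sum = 0.9527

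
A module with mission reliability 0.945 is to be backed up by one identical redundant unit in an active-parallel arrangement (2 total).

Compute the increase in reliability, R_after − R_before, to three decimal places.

R_before = 0.945
R_after = 1 − (1 − 0.945)^2 = 0.997
ΔR = 0.997 − 0.945 = 0.052

0.052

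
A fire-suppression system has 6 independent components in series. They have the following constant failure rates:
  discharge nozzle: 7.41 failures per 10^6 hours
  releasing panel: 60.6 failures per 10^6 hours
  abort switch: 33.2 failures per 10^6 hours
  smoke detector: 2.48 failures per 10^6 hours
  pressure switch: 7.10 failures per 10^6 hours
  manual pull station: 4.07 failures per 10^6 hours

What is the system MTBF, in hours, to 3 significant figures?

8710

Series of exponential components: λ_sys = Σ λ_i
λ_sys = 0.00000741 + 0.0000606 + 0.0000332 + 0.00000248 + 0.00000710 + 0.00000407 = 1.1486e-04 /h
MTBF = 1 / λ_sys = 8710 h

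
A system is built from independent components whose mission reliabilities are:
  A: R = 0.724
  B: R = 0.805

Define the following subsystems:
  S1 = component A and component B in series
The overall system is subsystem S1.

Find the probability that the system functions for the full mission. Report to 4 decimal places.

0.5828

Series (A and B): 0.724000 × 0.805000 = 0.5828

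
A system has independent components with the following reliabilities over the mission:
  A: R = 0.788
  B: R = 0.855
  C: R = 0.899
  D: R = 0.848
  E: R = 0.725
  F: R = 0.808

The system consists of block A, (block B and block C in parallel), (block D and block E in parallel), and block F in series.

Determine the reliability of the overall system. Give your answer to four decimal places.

0.6012

Parallel (B and C): 1 − (1 − 0.855000)(1 − 0.899000) = 0.985355
Parallel (D and E): 1 − (1 − 0.848000)(1 − 0.725000) = 0.958200
Series (A, [0.985355], [0.958200], and F): 0.788000 × 0.985355 × 0.958200 × 0.808000 = 0.6012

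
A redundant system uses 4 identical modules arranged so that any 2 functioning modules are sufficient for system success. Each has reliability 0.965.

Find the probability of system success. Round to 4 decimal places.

R = Σ_{i=2}^{4} C(4,i) p^i (1−p)^{4−i} with p = 0.965
C(4,2)·0.965^2·0.035^2 = 0.006845
C(4,3)·0.965^3·0.035^1 = 0.125808
C(4,4)·0.965^4·0.035^0 = 0.867180
Sum = 0.9998

0.9998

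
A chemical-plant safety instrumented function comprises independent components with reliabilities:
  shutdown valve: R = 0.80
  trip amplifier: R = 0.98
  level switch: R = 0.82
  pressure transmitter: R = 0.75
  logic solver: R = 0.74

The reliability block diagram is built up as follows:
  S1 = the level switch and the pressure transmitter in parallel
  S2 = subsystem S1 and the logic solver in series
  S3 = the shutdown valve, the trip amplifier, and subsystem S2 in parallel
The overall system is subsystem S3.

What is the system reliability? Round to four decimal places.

0.9988

Parallel (level switch and pressure transmitter): 1 − (1 − 0.820000)(1 − 0.750000) = 0.955000
Series ([0.955000] and logic solver): 0.955000 × 0.740000 = 0.706700
Parallel (shutdown valve, trip amplifier, and [0.706700]): 1 − (1 − 0.800000)(1 − 0.980000)(1 − 0.706700) = 0.9988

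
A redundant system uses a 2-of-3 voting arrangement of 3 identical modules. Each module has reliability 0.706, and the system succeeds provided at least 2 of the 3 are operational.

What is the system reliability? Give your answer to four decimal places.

0.7915

R = Σ_{i=2}^{3} C(3,i) p^i (1−p)^{3−i} with p = 0.706
C(3,2)·0.706^2·0.294^1 = 0.439621
C(3,3)·0.706^3·0.294^0 = 0.351896
Sum = 0.7915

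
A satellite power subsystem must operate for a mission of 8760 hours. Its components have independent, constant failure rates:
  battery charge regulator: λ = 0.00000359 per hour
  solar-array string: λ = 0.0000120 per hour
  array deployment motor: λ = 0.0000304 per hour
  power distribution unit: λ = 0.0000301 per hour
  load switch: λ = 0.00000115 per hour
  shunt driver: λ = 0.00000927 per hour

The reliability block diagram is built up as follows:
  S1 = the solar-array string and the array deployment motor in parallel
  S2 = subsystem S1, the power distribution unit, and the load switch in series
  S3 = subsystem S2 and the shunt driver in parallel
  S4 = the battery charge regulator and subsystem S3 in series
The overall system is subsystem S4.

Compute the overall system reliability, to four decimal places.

0.9496

R(battery charge regulator) = exp(−0.00000359 × 8760) = 0.969041
R(solar-array string) = exp(−0.0000120 × 8760) = 0.900216
R(array deployment motor) = exp(−0.0000304 × 8760) = 0.766206
R(power distribution unit) = exp(−0.0000301 × 8760) = 0.768222
R(load switch) = exp(−0.00000115 × 8760) = 0.989977
R(shunt driver) = exp(−0.00000927 × 8760) = 0.922004
Parallel (solar-array string and array deployment motor): 1 − (1 − 0.900216)(1 − 0.766206) = 0.976671
Series ([0.976671], power distribution unit, and load switch): 0.976671 × 0.768222 × 0.989977 = 0.742780
Parallel ([0.742780] and shunt driver): 1 − (1 − 0.742780)(1 − 0.922004) = 0.979938
Series (battery charge regulator and [0.979938]): 0.969041 × 0.979938 = 0.9496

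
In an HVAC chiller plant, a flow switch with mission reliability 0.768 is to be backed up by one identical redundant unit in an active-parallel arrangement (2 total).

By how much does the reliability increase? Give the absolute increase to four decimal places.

R_before = 0.768
R_after = 1 − (1 − 0.768)^2 = 0.9462
ΔR = 0.9462 − 0.768 = 0.1782

0.1782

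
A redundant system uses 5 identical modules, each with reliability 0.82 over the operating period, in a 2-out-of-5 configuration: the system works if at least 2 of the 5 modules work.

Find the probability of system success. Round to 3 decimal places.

0.996

R = Σ_{i=2}^{5} C(5,i) p^i (1−p)^{5−i} with p = 0.82
C(5,2)·0.82^2·0.18^3 = 0.03921
C(5,3)·0.82^3·0.18^2 = 0.17864
C(5,4)·0.82^4·0.18^1 = 0.40691
C(5,5)·0.82^5·0.18^0 = 0.37074
Sum = 0.996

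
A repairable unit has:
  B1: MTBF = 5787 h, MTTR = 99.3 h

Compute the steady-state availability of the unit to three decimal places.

A(B1) = MTBF/(MTBF+MTTR) = 5787/(5787+99.3) = 0.983

0.983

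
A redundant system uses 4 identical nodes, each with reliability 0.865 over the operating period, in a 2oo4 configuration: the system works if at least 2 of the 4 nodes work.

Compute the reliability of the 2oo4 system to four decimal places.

R = Σ_{i=2}^{4} C(4,i) p^i (1−p)^{4−i} with p = 0.865
C(4,2)·0.865^2·0.135^2 = 0.081818
C(4,3)·0.865^3·0.135^1 = 0.349496
C(4,4)·0.865^4·0.135^0 = 0.559841
Sum = 0.9912

0.9912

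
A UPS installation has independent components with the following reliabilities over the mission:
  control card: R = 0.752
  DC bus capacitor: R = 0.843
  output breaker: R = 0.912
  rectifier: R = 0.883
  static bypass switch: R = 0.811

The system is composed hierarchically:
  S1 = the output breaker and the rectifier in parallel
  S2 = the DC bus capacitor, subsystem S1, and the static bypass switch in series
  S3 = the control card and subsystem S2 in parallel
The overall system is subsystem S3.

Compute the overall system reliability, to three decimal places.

Parallel (output breaker and rectifier): 1 − (1 − 0.91200)(1 − 0.88300) = 0.98970
Series (DC bus capacitor, [0.98970], and static bypass switch): 0.84300 × 0.98970 × 0.81100 = 0.67663
Parallel (control card and [0.67663]): 1 − (1 − 0.75200)(1 − 0.67663) = 0.920

0.920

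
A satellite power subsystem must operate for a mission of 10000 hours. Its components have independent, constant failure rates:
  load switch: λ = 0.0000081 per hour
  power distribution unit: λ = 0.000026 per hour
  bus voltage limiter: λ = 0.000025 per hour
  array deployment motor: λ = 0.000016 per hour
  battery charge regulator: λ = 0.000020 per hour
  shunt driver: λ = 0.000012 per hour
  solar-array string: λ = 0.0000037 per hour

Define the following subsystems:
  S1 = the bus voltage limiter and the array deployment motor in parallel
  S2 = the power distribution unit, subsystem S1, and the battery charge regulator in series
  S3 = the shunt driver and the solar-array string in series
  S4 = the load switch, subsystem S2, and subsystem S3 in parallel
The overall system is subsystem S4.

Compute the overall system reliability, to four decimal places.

0.9956

R(load switch) = exp(−0.0000081 × 10000) = 0.922194
R(power distribution unit) = exp(−0.000026 × 10000) = 0.771052
R(bus voltage limiter) = exp(−0.000025 × 10000) = 0.778801
R(array deployment motor) = exp(−0.000016 × 10000) = 0.852144
R(battery charge regulator) = exp(−0.000020 × 10000) = 0.818731
R(shunt driver) = exp(−0.000012 × 10000) = 0.886920
R(solar-array string) = exp(−0.0000037 × 10000) = 0.963676
Parallel (bus voltage limiter and array deployment motor): 1 − (1 − 0.778801)(1 − 0.852144) = 0.967294
Series (power distribution unit, [0.967294], and battery charge regulator): 0.771052 × 0.967294 × 0.818731 = 0.610637
Series (shunt driver and solar-array string): 0.886920 × 0.963676 = 0.854704
Parallel (load switch, [0.610637], and [0.854704]): 1 − (1 − 0.922194)(1 − 0.610637)(1 − 0.854704) = 0.9956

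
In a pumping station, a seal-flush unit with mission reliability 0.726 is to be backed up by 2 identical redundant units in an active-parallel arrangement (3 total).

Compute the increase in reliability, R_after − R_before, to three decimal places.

0.253

R_before = 0.726
R_after = 1 − (1 − 0.726)^3 = 0.979
ΔR = 0.979 − 0.726 = 0.253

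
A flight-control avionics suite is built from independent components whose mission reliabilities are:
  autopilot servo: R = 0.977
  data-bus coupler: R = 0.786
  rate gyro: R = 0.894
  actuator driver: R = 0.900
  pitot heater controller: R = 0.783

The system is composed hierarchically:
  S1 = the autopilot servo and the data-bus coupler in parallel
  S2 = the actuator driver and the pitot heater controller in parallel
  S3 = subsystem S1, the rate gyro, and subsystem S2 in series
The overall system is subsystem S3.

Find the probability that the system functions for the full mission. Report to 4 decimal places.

0.8703

Parallel (autopilot servo and data-bus coupler): 1 − (1 − 0.977000)(1 − 0.786000) = 0.995078
Parallel (actuator driver and pitot heater controller): 1 − (1 − 0.900000)(1 − 0.783000) = 0.978300
Series ([0.995078], rate gyro, and [0.978300]): 0.995078 × 0.894000 × 0.978300 = 0.8703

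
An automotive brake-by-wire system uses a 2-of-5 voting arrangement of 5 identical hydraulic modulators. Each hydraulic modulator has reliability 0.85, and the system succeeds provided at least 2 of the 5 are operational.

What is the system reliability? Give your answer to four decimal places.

0.9978

R = Σ_{i=2}^{5} C(5,i) p^i (1−p)^{5−i} with p = 0.85
C(5,2)·0.85^2·0.15^3 = 0.024384
C(5,3)·0.85^3·0.15^2 = 0.138178
C(5,4)·0.85^4·0.15^1 = 0.391505
C(5,5)·0.85^5·0.15^0 = 0.443705
Sum = 0.9978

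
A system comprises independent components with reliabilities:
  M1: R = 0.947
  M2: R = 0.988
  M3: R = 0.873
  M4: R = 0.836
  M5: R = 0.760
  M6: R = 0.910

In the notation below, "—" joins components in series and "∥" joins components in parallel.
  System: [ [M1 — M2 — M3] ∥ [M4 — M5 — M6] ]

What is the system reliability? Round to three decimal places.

Series (M1, M2, and M3): 0.94700 × 0.98800 × 0.87300 = 0.81681
Series (M4, M5, and M6): 0.83600 × 0.76000 × 0.91000 = 0.57818
Parallel ([0.81681] and [0.57818]): 1 − (1 − 0.81681)(1 − 0.57818) = 0.923

0.923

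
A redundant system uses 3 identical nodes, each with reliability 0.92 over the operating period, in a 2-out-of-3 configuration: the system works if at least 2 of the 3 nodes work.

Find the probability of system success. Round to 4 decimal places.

R = Σ_{i=2}^{3} C(3,i) p^i (1−p)^{3−i} with p = 0.92
C(3,2)·0.92^2·0.08^1 = 0.203136
C(3,3)·0.92^3·0.08^0 = 0.778688
Sum = 0.9818

0.9818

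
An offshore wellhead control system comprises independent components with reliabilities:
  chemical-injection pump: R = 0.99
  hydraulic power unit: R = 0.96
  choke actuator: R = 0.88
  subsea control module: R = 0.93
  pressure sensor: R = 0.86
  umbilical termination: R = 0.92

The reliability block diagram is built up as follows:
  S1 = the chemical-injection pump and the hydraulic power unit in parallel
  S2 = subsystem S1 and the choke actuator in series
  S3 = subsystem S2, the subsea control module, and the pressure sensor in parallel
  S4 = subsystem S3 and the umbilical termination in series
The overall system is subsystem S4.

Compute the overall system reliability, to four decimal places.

Parallel (chemical-injection pump and hydraulic power unit): 1 − (1 − 0.990000)(1 − 0.960000) = 0.999600
Series ([0.999600] and choke actuator): 0.999600 × 0.880000 = 0.879648
Parallel ([0.879648], subsea control module, and pressure sensor): 1 − (1 − 0.879648)(1 − 0.930000)(1 − 0.860000) = 0.998821
Series ([0.998821] and umbilical termination): 0.998821 × 0.920000 = 0.9189

0.9189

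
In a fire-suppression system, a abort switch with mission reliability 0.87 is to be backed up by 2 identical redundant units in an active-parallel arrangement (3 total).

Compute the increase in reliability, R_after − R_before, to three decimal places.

0.128

R_before = 0.87
R_after = 1 − (1 − 0.87)^3 = 0.998
ΔR = 0.998 − 0.87 = 0.128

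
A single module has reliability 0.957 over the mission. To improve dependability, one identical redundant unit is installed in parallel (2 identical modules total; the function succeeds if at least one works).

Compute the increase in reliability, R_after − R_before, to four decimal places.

R_before = 0.957
R_after = 1 − (1 − 0.957)^2 = 0.9982
ΔR = 0.9982 − 0.957 = 0.0412

0.0412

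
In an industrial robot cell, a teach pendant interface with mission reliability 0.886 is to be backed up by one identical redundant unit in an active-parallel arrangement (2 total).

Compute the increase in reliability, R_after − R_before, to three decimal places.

0.101

R_before = 0.886
R_after = 1 − (1 − 0.886)^2 = 0.987
ΔR = 0.987 − 0.886 = 0.101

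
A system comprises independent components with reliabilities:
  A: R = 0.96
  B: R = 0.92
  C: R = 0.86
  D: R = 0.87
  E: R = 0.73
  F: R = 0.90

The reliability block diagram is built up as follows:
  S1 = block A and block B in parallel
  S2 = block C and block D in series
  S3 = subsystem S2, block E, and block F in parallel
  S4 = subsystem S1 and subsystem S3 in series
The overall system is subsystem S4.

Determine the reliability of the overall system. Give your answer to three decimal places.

0.990

Parallel (A and B): 1 − (1 − 0.96000)(1 − 0.92000) = 0.99680
Series (C and D): 0.86000 × 0.87000 = 0.74820
Parallel ([0.74820], E, and F): 1 − (1 − 0.74820)(1 − 0.73000)(1 − 0.90000) = 0.99320
Series ([0.99680] and [0.99320]): 0.99680 × 0.99320 = 0.990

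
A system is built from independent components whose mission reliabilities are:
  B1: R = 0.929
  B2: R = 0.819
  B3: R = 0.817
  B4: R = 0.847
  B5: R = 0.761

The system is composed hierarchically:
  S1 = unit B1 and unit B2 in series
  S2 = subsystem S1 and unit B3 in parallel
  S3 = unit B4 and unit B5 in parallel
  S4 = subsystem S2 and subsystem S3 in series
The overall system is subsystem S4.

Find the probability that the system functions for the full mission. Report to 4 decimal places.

Series (B1 and B2): 0.929000 × 0.819000 = 0.760851
Parallel ([0.760851] and B3): 1 − (1 − 0.760851)(1 − 0.817000) = 0.956236
Parallel (B4 and B5): 1 − (1 − 0.847000)(1 − 0.761000) = 0.963433
Series ([0.956236] and [0.963433]): 0.956236 × 0.963433 = 0.9213

0.9213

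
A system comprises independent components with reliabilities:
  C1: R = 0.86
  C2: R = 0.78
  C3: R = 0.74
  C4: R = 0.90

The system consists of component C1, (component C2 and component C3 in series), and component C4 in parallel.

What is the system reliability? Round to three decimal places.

0.994

Series (C2 and C3): 0.78000 × 0.74000 = 0.57720
Parallel (C1, [0.57720], and C4): 1 − (1 − 0.86000)(1 − 0.57720)(1 − 0.90000) = 0.994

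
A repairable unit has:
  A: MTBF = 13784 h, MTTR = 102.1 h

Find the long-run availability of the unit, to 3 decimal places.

0.993

A(A) = MTBF/(MTBF+MTTR) = 13784/(13784+102.1) = 0.993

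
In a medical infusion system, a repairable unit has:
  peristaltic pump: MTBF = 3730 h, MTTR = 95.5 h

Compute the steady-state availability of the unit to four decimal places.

0.9750

A(peristaltic pump) = MTBF/(MTBF+MTTR) = 3730/(3730+95.5) = 0.9750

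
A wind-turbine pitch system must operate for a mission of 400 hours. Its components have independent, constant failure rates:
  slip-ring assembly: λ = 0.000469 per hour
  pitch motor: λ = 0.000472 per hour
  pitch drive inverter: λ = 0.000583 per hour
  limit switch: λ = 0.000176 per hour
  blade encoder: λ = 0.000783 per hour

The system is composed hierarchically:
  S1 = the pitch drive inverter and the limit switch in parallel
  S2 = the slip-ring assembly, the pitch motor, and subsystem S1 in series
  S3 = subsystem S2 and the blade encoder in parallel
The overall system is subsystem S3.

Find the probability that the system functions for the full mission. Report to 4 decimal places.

0.9130

R(slip-ring assembly) = exp(−0.000469 × 400) = 0.828946
R(pitch motor) = exp(−0.000472 × 400) = 0.827952
R(pitch drive inverter) = exp(−0.000583 × 400) = 0.791995
R(limit switch) = exp(−0.000176 × 400) = 0.932021
R(blade encoder) = exp(−0.000783 × 400) = 0.731104
Parallel (pitch drive inverter and limit switch): 1 − (1 − 0.791995)(1 − 0.932021) = 0.985860
Series (slip-ring assembly, pitch motor, and [0.985860]): 0.828946 × 0.827952 × 0.985860 = 0.676623
Parallel ([0.676623] and blade encoder): 1 − (1 − 0.676623)(1 − 0.731104) = 0.9130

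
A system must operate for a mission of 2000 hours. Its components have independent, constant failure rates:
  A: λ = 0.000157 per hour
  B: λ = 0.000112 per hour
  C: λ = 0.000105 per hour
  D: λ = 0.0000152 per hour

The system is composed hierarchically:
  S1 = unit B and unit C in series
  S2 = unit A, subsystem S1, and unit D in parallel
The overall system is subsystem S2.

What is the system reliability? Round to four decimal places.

R(A) = exp(−0.000157 × 2000) = 0.730519
R(B) = exp(−0.000112 × 2000) = 0.799315
R(C) = exp(−0.000105 × 2000) = 0.810584
R(D) = exp(−0.0000152 × 2000) = 0.970057
Series (B and C): 0.799315 × 0.810584 = 0.647912
Parallel (A, [0.647912], and D): 1 − (1 − 0.730519)(1 − 0.647912)(1 − 0.970057) = 0.9972

0.9972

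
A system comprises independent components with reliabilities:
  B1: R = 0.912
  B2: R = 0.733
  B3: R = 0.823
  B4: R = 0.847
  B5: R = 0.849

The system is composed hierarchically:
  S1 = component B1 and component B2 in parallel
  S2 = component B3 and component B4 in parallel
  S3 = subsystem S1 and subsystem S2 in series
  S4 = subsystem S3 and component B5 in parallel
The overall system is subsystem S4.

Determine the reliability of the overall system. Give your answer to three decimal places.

0.992

Parallel (B1 and B2): 1 − (1 − 0.91200)(1 − 0.73300) = 0.97650
Parallel (B3 and B4): 1 − (1 − 0.82300)(1 − 0.84700) = 0.97292
Series ([0.97650] and [0.97292]): 0.97650 × 0.97292 = 0.95006
Parallel ([0.95006] and B5): 1 − (1 − 0.95006)(1 − 0.84900) = 0.992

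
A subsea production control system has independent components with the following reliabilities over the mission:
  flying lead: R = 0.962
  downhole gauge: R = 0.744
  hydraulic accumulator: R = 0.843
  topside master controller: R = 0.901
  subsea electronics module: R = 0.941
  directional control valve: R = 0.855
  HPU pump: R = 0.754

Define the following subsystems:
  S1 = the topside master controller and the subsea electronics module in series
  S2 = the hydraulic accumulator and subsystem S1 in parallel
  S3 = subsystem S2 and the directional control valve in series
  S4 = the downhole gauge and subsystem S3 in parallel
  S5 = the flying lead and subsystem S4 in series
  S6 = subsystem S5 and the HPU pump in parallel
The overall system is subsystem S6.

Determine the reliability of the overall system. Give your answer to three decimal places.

Series (topside master controller and subsea electronics module): 0.90100 × 0.94100 = 0.84784
Parallel (hydraulic accumulator and [0.84784]): 1 − (1 − 0.84300)(1 − 0.84784) = 0.97611
Series ([0.97611] and directional control valve): 0.97611 × 0.85500 = 0.83457
Parallel (downhole gauge and [0.83457]): 1 − (1 − 0.74400)(1 − 0.83457) = 0.95765
Series (flying lead and [0.95765]): 0.96200 × 0.95765 = 0.92126
Parallel ([0.92126] and HPU pump): 1 − (1 − 0.92126)(1 − 0.75400) = 0.981

0.981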